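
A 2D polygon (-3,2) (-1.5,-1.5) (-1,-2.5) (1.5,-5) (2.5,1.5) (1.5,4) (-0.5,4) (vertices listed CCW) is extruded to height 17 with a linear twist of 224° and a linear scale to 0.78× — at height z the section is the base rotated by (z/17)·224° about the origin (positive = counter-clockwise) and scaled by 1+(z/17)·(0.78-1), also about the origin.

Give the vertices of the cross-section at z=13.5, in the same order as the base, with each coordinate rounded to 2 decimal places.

Cross-section at z=13.5: (2.41,-1.74) (1.28,1.19) (0.90,2.03) (-1.08,4.17) (-2.11,-1.16) (-1.36,-3.25) (0.29,-3.31)

t = z/height = 13.5/17 = 0.794118
s = 1 + (scale-1)·z/height = 1 + (0.78-1)·13.5/17 = 0.825294
θ = twist·z/height = 224°·13.5/17 = 177.8824° = 3.104633 rad
cos θ = -0.999317, sin θ = 0.036951 (intermediates below are computed at full precision and shown rounded to 5 d.p.)
v1: (-3,2) → rotate → (2.92405,-2.10949) → ×s → (2.41320,-1.74095) → (2.41,-1.74)
v2: (-1.5,-1.5) → rotate → (1.55440,1.44355) → ×s → (1.28284,1.19135) → (1.28,1.19)
v3: (-1,-2.5) → rotate → (1.09170,2.46134) → ×s → (0.90097,2.03133) → (0.90,2.03)
v4: (1.5,-5) → rotate → (-1.31422,5.05201) → ×s → (-1.08462,4.16940) → (-1.08,4.17)
v5: (2.5,1.5) → rotate → (-2.55372,-1.40660) → ×s → (-2.10757,-1.16086) → (-2.11,-1.16)
v6: (1.5,4) → rotate → (-1.64678,-3.94184) → ×s → (-1.35908,-3.25318) → (-1.36,-3.25)
v7: (-0.5,4) → rotate → (0.35185,-4.01574) → ×s → (0.29038,-3.31417) → (0.29,-3.31)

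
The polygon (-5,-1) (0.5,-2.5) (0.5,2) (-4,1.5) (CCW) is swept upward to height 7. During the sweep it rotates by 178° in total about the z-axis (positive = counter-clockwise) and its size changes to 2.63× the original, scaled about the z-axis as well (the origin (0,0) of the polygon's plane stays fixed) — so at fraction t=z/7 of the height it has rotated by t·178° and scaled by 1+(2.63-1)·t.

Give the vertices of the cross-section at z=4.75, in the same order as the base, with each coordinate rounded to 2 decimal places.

t = z/height = 4.75/7 = 0.678571
s = 1 + (scale-1)·z/height = 1 + (2.63-1)·4.75/7 = 2.106071
θ = twist·z/height = 178°·4.75/7 = 120.7857° = 2.108108 rad
cos θ = -0.511829, sin θ = 0.859088 (intermediates below are computed at full precision and shown rounded to 5 d.p.)
v1: (-5,-1) → rotate → (3.41823,-3.78361) → ×s → (7.19904,-7.96855) → (7.20,-7.97)
v2: (0.5,-2.5) → rotate → (1.89180,1.70912) → ×s → (3.98428,3.59952) → (3.98,3.60)
v3: (0.5,2) → rotate → (-1.97409,-0.59411) → ×s → (-4.15757,-1.25125) → (-4.16,-1.25)
v4: (-4,1.5) → rotate → (0.75868,-4.20409) → ×s → (1.59784,-8.85412) → (1.60,-8.85)

Cross-section at z=4.75: (7.20,-7.97) (3.98,3.60) (-4.16,-1.25) (1.60,-8.85)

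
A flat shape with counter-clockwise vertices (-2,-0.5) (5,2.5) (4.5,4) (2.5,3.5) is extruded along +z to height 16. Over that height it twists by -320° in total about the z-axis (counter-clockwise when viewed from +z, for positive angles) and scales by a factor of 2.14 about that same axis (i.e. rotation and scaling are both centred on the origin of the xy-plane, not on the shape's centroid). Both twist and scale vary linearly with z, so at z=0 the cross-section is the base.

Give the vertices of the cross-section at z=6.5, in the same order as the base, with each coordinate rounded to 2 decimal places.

t = z/height = 6.5/16 = 0.40625
s = 1 + (scale-1)·z/height = 1 + (2.14-1)·6.5/16 = 1.463125
θ = twist·z/height = -320°·6.5/16 = -130.0000° = -2.268928 rad
cos θ = -0.642788, sin θ = -0.766044 (intermediates below are computed at full precision and shown rounded to 5 d.p.)
v1: (-2,-0.5) → rotate → (0.90255,1.85348) → ×s → (1.32055,2.71188) → (1.32,2.71)
v2: (5,2.5) → rotate → (-1.29883,-5.43719) → ×s → (-1.90035,-7.95529) → (-1.90,-7.96)
v3: (4.5,4) → rotate → (0.17163,-6.01835) → ×s → (0.25112,-8.80560) → (0.25,-8.81)
v4: (2.5,3.5) → rotate → (1.07419,-4.16487) → ×s → (1.57167,-6.09372) → (1.57,-6.09)

Cross-section at z=6.5: (1.32,2.71) (-1.90,-7.96) (0.25,-8.81) (1.57,-6.09)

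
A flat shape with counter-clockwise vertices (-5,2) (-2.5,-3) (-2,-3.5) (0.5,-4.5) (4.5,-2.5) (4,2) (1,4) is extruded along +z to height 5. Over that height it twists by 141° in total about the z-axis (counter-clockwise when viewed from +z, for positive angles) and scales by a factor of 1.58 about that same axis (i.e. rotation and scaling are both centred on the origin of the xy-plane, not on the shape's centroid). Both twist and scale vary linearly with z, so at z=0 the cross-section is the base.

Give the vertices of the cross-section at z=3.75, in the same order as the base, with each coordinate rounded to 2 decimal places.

Cross-section at z=3.75: (-0.81,-7.68) (5.12,-2.28) (5.61,-1.40) (6.02,2.44) (1.70,7.19) (-4.32,4.75) (-5.91,-0.18)

t = z/height = 3.75/5 = 0.75
s = 1 + (scale-1)·z/height = 1 + (1.58-1)·3.75/5 = 1.435000
θ = twist·z/height = 141°·3.75/5 = 105.7500° = 1.845686 rad
cos θ = -0.271440, sin θ = 0.962455 (intermediates below are computed at full precision and shown rounded to 5 d.p.)
v1: (-5,2) → rotate → (-0.56771,-5.35516) → ×s → (-0.81466,-7.68465) → (-0.81,-7.68)
v2: (-2.5,-3) → rotate → (3.56597,-1.59182) → ×s → (5.11716,-2.28426) → (5.12,-2.28)
v3: (-2,-3.5) → rotate → (3.91147,-0.97487) → ×s → (5.61297,-1.39894) → (5.61,-1.40)
v4: (0.5,-4.5) → rotate → (4.19533,1.70271) → ×s → (6.02030,2.44339) → (6.02,2.44)
v5: (4.5,-2.5) → rotate → (1.18466,5.00965) → ×s → (1.69998,7.18885) → (1.70,7.19)
v6: (4,2) → rotate → (-3.01067,3.30694) → ×s → (-4.32031,4.74546) → (-4.32,4.75)
v7: (1,4) → rotate → (-4.12126,-0.12331) → ×s → (-5.91401,-0.17694) → (-5.91,-0.18)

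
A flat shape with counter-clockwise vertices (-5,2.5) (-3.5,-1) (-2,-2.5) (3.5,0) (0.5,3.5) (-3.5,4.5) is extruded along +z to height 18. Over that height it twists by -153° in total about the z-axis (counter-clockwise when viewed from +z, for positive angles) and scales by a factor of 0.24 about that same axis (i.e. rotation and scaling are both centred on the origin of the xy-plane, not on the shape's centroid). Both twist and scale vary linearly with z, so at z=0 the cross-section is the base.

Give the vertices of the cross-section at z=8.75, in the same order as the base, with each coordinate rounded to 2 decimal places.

t = z/height = 8.75/18 = 0.486111
s = 1 + (scale-1)·z/height = 1 + (0.24-1)·8.75/18 = 0.630556
θ = twist·z/height = -153°·8.75/18 = -74.3750° = -1.298089 rad
cos θ = 0.269340, sin θ = -0.963045 (intermediates below are computed at full precision and shown rounded to 5 d.p.)
v1: (-5,2.5) → rotate → (1.06091,5.48858) → ×s → (0.66896,3.46085) → (0.67,3.46)
v2: (-3.5,-1) → rotate → (-1.90574,3.10132) → ×s → (-1.20167,1.95555) → (-1.20,1.96)
v3: (-2,-2.5) → rotate → (-2.94629,1.25274) → ×s → (-1.85780,0.78992) → (-1.86,0.79)
v4: (3.5,0) → rotate → (0.94269,-3.37066) → ×s → (0.59442,-2.12539) → (0.59,-2.13)
v5: (0.5,3.5) → rotate → (3.50533,0.46117) → ×s → (2.21030,0.29079) → (2.21,0.29)
v6: (-3.5,4.5) → rotate → (3.39101,4.58269) → ×s → (2.13822,2.88964) → (2.14,2.89)

Cross-section at z=8.75: (0.67,3.46) (-1.20,1.96) (-1.86,0.79) (0.59,-2.13) (2.21,0.29) (2.14,2.89)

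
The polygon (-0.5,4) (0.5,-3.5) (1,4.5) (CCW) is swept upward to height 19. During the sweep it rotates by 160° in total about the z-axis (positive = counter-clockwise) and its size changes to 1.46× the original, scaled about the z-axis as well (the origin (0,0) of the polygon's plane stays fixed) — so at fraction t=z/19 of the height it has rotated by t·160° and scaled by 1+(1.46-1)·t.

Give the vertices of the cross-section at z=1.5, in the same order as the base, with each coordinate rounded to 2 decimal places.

t = z/height = 1.5/19 = 0.0789474
s = 1 + (scale-1)·z/height = 1 + (1.46-1)·1.5/19 = 1.036316
θ = twist·z/height = 160°·1.5/19 = 12.6316° = 0.220463 rad
cos θ = 0.975796, sin θ = 0.218681 (intermediates below are computed at full precision and shown rounded to 5 d.p.)
v1: (-0.5,4) → rotate → (-1.36262,3.79384) → ×s → (-1.41211,3.93162) → (-1.41,3.93)
v2: (0.5,-3.5) → rotate → (1.25328,-3.30595) → ×s → (1.29880,-3.42600) → (1.30,-3.43)
v3: (1,4.5) → rotate → (-0.00827,4.60976) → ×s → (-0.00857,4.77717) → (-0.01,4.78)

Cross-section at z=1.5: (-1.41,3.93) (1.30,-3.43) (-0.01,4.78)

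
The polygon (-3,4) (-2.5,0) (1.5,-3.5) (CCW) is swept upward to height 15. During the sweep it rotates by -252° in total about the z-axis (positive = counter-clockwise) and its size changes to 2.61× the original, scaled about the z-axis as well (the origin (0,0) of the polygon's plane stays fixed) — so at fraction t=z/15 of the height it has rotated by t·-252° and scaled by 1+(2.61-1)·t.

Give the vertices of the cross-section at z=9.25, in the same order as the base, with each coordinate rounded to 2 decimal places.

Cross-section at z=9.25: (8.75,-4.76) (4.53,2.07) (-5.62,5.10)

t = z/height = 9.25/15 = 0.616667
s = 1 + (scale-1)·z/height = 1 + (2.61-1)·9.25/15 = 1.992833
θ = twist·z/height = -252°·9.25/15 = -155.4000° = -2.712242 rad
cos θ = -0.909236, sin θ = -0.416281 (intermediates below are computed at full precision and shown rounded to 5 d.p.)
v1: (-3,4) → rotate → (4.39283,-2.38810) → ×s → (8.75418,-4.75909) → (8.75,-4.76)
v2: (-2.5,0) → rotate → (2.27309,1.04070) → ×s → (4.52989,2.07395) → (4.53,2.07)
v3: (1.5,-3.5) → rotate → (-2.82084,2.55791) → ×s → (-5.62146,5.09748) → (-5.62,5.10)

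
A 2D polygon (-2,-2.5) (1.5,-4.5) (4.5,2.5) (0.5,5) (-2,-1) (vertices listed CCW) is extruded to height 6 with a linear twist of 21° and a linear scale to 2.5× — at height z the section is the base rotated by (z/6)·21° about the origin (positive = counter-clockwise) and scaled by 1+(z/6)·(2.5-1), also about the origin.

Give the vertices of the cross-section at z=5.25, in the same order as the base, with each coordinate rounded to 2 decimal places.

t = z/height = 5.25/6 = 0.875
s = 1 + (scale-1)·z/height = 1 + (2.5-1)·5.25/6 = 2.312500
θ = twist·z/height = 21°·5.25/6 = 18.3750° = 0.320704 rad
cos θ = 0.949014, sin θ = 0.315235 (intermediates below are computed at full precision and shown rounded to 5 d.p.)
v1: (-2,-2.5) → rotate → (-1.10994,-3.00300) → ×s → (-2.56674,-6.94445) → (-2.57,-6.94)
v2: (1.5,-4.5) → rotate → (2.84208,-3.79771) → ×s → (6.57231,-8.78220) → (6.57,-8.78)
v3: (4.5,2.5) → rotate → (3.48247,3.79109) → ×s → (8.05322,8.76690) → (8.05,8.77)
v4: (0.5,5) → rotate → (-1.10167,4.90269) → ×s → (-2.54761,11.33746) → (-2.55,11.34)
v5: (-2,-1) → rotate → (-1.58279,-1.57948) → ×s → (-3.66021,-3.65256) → (-3.66,-3.65)

Cross-section at z=5.25: (-2.57,-6.94) (6.57,-8.78) (8.05,8.77) (-2.55,11.34) (-3.66,-3.65)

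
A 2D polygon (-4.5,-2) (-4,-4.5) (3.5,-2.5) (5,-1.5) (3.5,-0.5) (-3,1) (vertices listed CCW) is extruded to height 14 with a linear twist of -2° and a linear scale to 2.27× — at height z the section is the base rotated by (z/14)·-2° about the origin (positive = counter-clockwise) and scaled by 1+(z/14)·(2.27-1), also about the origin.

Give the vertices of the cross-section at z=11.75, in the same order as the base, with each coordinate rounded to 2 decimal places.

t = z/height = 11.75/14 = 0.839286
s = 1 + (scale-1)·z/height = 1 + (2.27-1)·11.75/14 = 2.065893
θ = twist·z/height = -2°·11.75/14 = -1.6786° = -0.029297 rad
cos θ = 0.999571, sin θ = -0.029292 (intermediates below are computed at full precision and shown rounded to 5 d.p.)
v1: (-4.5,-2) → rotate → (-4.55665,-1.86733) → ×s → (-9.41356,-3.85770) → (-9.41,-3.86)
v2: (-4,-4.5) → rotate → (-4.13010,-4.38090) → ×s → (-8.53234,-9.05047) → (-8.53,-9.05)
v3: (3.5,-2.5) → rotate → (3.42527,-2.60145) → ×s → (7.07623,-5.37432) → (7.08,-5.37)
v4: (5,-1.5) → rotate → (4.95392,-1.64582) → ×s → (10.23426,-3.40008) → (10.23,-3.40)
v5: (3.5,-0.5) → rotate → (3.48385,-0.60231) → ×s → (7.19726,-1.24431) → (7.20,-1.24)
v6: (-3,1) → rotate → (-2.96942,1.08745) → ×s → (-6.13450,2.24655) → (-6.13,2.25)

Cross-section at z=11.75: (-9.41,-3.86) (-8.53,-9.05) (7.08,-5.37) (10.23,-3.40) (7.20,-1.24) (-6.13,2.25)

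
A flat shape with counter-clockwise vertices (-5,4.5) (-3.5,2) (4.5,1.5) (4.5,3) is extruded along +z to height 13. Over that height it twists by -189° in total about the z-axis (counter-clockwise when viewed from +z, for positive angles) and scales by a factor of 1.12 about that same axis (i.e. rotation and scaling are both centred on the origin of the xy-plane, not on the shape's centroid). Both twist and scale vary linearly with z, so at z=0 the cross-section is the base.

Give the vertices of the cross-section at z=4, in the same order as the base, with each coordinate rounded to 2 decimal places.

t = z/height = 4/13 = 0.307692
s = 1 + (scale-1)·z/height = 1 + (1.12-1)·4/13 = 1.036923
θ = twist·z/height = -189°·4/13 = -58.1538° = -1.014976 rad
cos θ = 0.527640, sin θ = -0.849468 (intermediates below are computed at full precision and shown rounded to 5 d.p.)
v1: (-5,4.5) → rotate → (1.18440,6.62172) → ×s → (1.22814,6.86622) → (1.23,6.87)
v2: (-3.5,2) → rotate → (-0.14780,4.02842) → ×s → (-0.15326,4.17716) → (-0.15,4.18)
v3: (4.5,1.5) → rotate → (3.64858,-3.03115) → ×s → (3.78330,-3.14306) → (3.78,-3.14)
v4: (4.5,3) → rotate → (4.92278,-2.23968) → ×s → (5.10455,-2.32238) → (5.10,-2.32)

Cross-section at z=4: (1.23,6.87) (-0.15,4.18) (3.78,-3.14) (5.10,-2.32)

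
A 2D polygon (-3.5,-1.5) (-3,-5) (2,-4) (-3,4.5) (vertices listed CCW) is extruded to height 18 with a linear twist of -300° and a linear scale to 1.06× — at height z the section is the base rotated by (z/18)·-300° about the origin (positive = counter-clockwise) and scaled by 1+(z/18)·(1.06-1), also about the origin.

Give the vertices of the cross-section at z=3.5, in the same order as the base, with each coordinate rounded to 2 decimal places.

t = z/height = 3.5/18 = 0.194444
s = 1 + (scale-1)·z/height = 1 + (1.06-1)·3.5/18 = 1.011667
θ = twist·z/height = -300°·3.5/18 = -58.3333° = -1.018109 rad
cos θ = 0.524977, sin θ = -0.851117 (intermediates below are computed at full precision and shown rounded to 5 d.p.)
v1: (-3.5,-1.5) → rotate → (-3.11409,2.19144) → ×s → (-3.15042,2.21701) → (-3.15,2.22)
v2: (-3,-5) → rotate → (-5.83051,-0.07153) → ×s → (-5.89854,-0.07237) → (-5.90,-0.07)
v3: (2,-4) → rotate → (-2.35451,-3.80214) → ×s → (-2.38198,-3.84650) → (-2.38,-3.85)
v4: (-3,4.5) → rotate → (2.25510,4.91574) → ×s → (2.28140,4.97309) → (2.28,4.97)

Cross-section at z=3.5: (-3.15,2.22) (-5.90,-0.07) (-2.38,-3.85) (2.28,4.97)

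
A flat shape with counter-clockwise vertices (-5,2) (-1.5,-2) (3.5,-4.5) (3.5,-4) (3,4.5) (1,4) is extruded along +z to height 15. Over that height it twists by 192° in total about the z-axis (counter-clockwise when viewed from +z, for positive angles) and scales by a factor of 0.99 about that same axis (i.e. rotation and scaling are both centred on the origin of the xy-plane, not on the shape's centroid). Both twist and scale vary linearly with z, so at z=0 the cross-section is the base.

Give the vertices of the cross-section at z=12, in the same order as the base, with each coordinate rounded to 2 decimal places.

Cross-section at z=12: (3.56,-3.98) (2.21,1.12) (-1.13,5.54) (-1.35,5.10) (-4.65,-2.68) (-2.65,-3.11)

t = z/height = 12/15 = 0.8
s = 1 + (scale-1)·z/height = 1 + (0.99-1)·12/15 = 0.992000
θ = twist·z/height = 192°·12/15 = 153.6000° = 2.680826 rad
cos θ = -0.895712, sin θ = 0.444635 (intermediates below are computed at full precision and shown rounded to 5 d.p.)
v1: (-5,2) → rotate → (3.58929,-4.01460) → ×s → (3.56057,-3.98248) → (3.56,-3.98)
v2: (-1.5,-2) → rotate → (2.23284,1.12447) → ×s → (2.21498,1.11547) → (2.21,1.12)
v3: (3.5,-4.5) → rotate → (-1.13413,5.58693) → ×s → (-1.12506,5.54223) → (-1.13,5.54)
v4: (3.5,-4) → rotate → (-1.35645,5.13907) → ×s → (-1.34560,5.09796) → (-1.35,5.10)
v5: (3,4.5) → rotate → (-4.68799,-2.69680) → ×s → (-4.65049,-2.67522) → (-4.65,-2.68)
v6: (1,4) → rotate → (-2.67425,-3.13821) → ×s → (-2.65286,-3.11311) → (-2.65,-3.11)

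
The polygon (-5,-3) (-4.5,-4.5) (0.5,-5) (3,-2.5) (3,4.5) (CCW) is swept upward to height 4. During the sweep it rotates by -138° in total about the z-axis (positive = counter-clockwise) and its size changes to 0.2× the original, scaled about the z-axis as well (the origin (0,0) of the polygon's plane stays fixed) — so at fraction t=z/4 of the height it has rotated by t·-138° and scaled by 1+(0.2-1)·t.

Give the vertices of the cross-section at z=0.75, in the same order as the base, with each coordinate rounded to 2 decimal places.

t = z/height = 0.75/4 = 0.1875
s = 1 + (scale-1)·z/height = 1 + (0.2-1)·0.75/4 = 0.850000
θ = twist·z/height = -138°·0.75/4 = -25.8750° = -0.451604 rad
cos θ = 0.899748, sin θ = -0.436409 (intermediates below are computed at full precision and shown rounded to 5 d.p.)
v1: (-5,-3) → rotate → (-5.80797,-0.51720) → ×s → (-4.93677,-0.43962) → (-4.94,-0.44)
v2: (-4.5,-4.5) → rotate → (-6.01271,-2.08503) → ×s → (-5.11080,-1.77227) → (-5.11,-1.77)
v3: (0.5,-5) → rotate → (-1.73217,-4.71695) → ×s → (-1.47235,-4.00940) → (-1.47,-4.01)
v4: (3,-2.5) → rotate → (1.60822,-3.55860) → ×s → (1.36699,-3.02481) → (1.37,-3.02)
v5: (3,4.5) → rotate → (4.66309,2.73964) → ×s → (3.96362,2.32869) → (3.96,2.33)

Cross-section at z=0.75: (-4.94,-0.44) (-5.11,-1.77) (-1.47,-4.01) (1.37,-3.02) (3.96,2.33)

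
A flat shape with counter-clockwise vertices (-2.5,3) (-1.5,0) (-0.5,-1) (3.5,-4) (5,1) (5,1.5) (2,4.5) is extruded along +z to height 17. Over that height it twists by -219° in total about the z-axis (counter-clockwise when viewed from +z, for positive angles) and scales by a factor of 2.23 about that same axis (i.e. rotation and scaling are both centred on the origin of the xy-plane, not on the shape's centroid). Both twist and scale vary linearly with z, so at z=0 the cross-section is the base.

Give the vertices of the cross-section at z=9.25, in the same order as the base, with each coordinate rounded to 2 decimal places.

Cross-section at z=9.25: (6.41,1.20) (1.22,2.19) (-1.05,1.54) (-8.68,-1.85) (-2.61,-8.10) (-1.88,-8.51) (4.93,-6.58)

t = z/height = 9.25/17 = 0.544118
s = 1 + (scale-1)·z/height = 1 + (2.23-1)·9.25/17 = 1.669265
θ = twist·z/height = -219°·9.25/17 = -119.1618° = -2.079765 rad
cos θ = -0.487277, sin θ = -0.873247 (intermediates below are computed at full precision and shown rounded to 5 d.p.)
v1: (-2.5,3) → rotate → (3.83793,0.72129) → ×s → (6.40653,1.20402) → (6.41,1.20)
v2: (-1.5,0) → rotate → (0.73092,1.30987) → ×s → (1.22009,2.18652) → (1.22,2.19)
v3: (-0.5,-1) → rotate → (-0.62961,0.92390) → ×s → (-1.05098,1.54223) → (-1.05,1.54)
v4: (3.5,-4) → rotate → (-5.19846,-1.10726) → ×s → (-8.67760,-1.84831) → (-8.68,-1.85)
v5: (5,1) → rotate → (-1.56314,-4.85351) → ×s → (-2.60929,-8.10180) → (-2.61,-8.10)
v6: (5,1.5) → rotate → (-1.12651,-5.09715) → ×s → (-1.88045,-8.50850) → (-1.88,-8.51)
v7: (2,4.5) → rotate → (2.95506,-3.93924) → ×s → (4.93278,-6.57564) → (4.93,-6.58)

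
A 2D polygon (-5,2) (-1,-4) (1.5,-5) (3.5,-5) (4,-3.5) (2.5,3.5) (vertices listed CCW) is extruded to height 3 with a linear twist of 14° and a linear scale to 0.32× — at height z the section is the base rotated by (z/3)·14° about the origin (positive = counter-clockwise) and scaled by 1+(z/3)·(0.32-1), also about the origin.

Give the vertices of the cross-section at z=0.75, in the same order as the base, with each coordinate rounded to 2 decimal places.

t = z/height = 0.75/3 = 0.25
s = 1 + (scale-1)·z/height = 1 + (0.32-1)·0.75/3 = 0.830000
θ = twist·z/height = 14°·0.75/3 = 3.5000° = 0.061087 rad
cos θ = 0.998135, sin θ = 0.061049 (intermediates below are computed at full precision and shown rounded to 5 d.p.)
v1: (-5,2) → rotate → (-5.11277,1.69103) → ×s → (-4.24360,1.40355) → (-4.24,1.40)
v2: (-1,-4) → rotate → (-0.75394,-4.05359) → ×s → (-0.62577,-3.36448) → (-0.63,-3.36)
v3: (1.5,-5) → rotate → (1.80244,-4.89910) → ×s → (1.49603,-4.06625) → (1.50,-4.07)
v4: (3.5,-5) → rotate → (3.79871,-4.77700) → ×s → (3.15293,-3.96491) → (3.15,-3.96)
v5: (4,-3.5) → rotate → (4.20621,-3.24928) → ×s → (3.49115,-2.69690) → (3.49,-2.70)
v6: (2.5,3.5) → rotate → (2.28167,3.64609) → ×s → (1.89378,3.02626) → (1.89,3.03)

Cross-section at z=0.75: (-4.24,1.40) (-0.63,-3.36) (1.50,-4.07) (3.15,-3.96) (3.49,-2.70) (1.89,3.03)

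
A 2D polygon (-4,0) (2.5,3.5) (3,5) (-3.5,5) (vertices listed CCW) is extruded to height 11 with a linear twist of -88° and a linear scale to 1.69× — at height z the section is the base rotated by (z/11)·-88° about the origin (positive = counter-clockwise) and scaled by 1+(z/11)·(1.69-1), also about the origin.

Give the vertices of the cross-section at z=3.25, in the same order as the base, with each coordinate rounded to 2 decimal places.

t = z/height = 3.25/11 = 0.295455
s = 1 + (scale-1)·z/height = 1 + (1.69-1)·3.25/11 = 1.203864
θ = twist·z/height = -88°·3.25/11 = -26.0000° = -0.453786 rad
cos θ = 0.898794, sin θ = -0.438371 (intermediates below are computed at full precision and shown rounded to 5 d.p.)
v1: (-4,0) → rotate → (-3.59518,1.75348) → ×s → (-4.32810,2.11096) → (-4.33,2.11)
v2: (2.5,3.5) → rotate → (3.78128,2.04985) → ×s → (4.55215,2.46774) → (4.55,2.47)
v3: (3,5) → rotate → (4.88824,3.17886) → ×s → (5.88477,3.82691) → (5.88,3.83)
v4: (-3.5,5) → rotate → (-0.95392,6.02827) → ×s → (-1.14839,7.25721) → (-1.15,7.26)

Cross-section at z=3.25: (-4.33,2.11) (4.55,2.47) (5.88,3.83) (-1.15,7.26)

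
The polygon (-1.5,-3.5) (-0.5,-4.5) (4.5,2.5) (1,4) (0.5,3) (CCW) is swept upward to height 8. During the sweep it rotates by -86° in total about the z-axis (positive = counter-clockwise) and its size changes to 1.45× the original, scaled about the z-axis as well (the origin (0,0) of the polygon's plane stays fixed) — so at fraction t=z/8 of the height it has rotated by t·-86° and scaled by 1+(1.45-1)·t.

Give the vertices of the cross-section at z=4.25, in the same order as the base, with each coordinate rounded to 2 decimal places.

t = z/height = 4.25/8 = 0.53125
s = 1 + (scale-1)·z/height = 1 + (1.45-1)·4.25/8 = 1.239063
θ = twist·z/height = -86°·4.25/8 = -45.6875° = -0.797397 rad
cos θ = 0.698571, sin θ = -0.715540 (intermediates below are computed at full precision and shown rounded to 5 d.p.)
v1: (-1.5,-3.5) → rotate → (-3.55225,-1.37169) → ×s → (-4.40146,-1.69961) → (-4.40,-1.70)
v2: (-0.5,-4.5) → rotate → (-3.56922,-2.78580) → ×s → (-4.42248,-3.45178) → (-4.42,-3.45)
v3: (4.5,2.5) → rotate → (4.93242,-1.47350) → ×s → (6.11158,-1.82576) → (6.11,-1.83)
v4: (1,4) → rotate → (3.56073,2.07875) → ×s → (4.41197,2.57570) → (4.41,2.58)
v5: (0.5,3) → rotate → (2.49591,1.73794) → ×s → (3.09258,2.15342) → (3.09,2.15)

Cross-section at z=4.25: (-4.40,-1.70) (-4.42,-3.45) (6.11,-1.83) (4.41,2.58) (3.09,2.15)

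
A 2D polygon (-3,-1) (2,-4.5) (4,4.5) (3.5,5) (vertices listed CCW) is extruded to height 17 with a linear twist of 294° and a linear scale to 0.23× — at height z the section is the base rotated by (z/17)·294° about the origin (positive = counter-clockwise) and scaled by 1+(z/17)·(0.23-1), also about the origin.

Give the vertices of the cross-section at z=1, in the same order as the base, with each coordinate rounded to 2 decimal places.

Cross-section at z=1: (-2.45,-1.76) (3.10,-3.53) (2.37,5.24) (1.77,5.55)

t = z/height = 1/17 = 0.0588235
s = 1 + (scale-1)·z/height = 1 + (0.23-1)·1/17 = 0.954706
θ = twist·z/height = 294°·1/17 = 17.2941° = 0.301839 rad
cos θ = 0.954791, sin θ = 0.297277 (intermediates below are computed at full precision and shown rounded to 5 d.p.)
v1: (-3,-1) → rotate → (-2.56710,-1.84662) → ×s → (-2.45082,-1.76298) → (-2.45,-1.76)
v2: (2,-4.5) → rotate → (3.24733,-3.70201) → ×s → (3.10024,-3.53433) → (3.10,-3.53)
v3: (4,4.5) → rotate → (2.48142,5.48567) → ×s → (2.36903,5.23720) → (2.37,5.24)
v4: (3.5,5) → rotate → (1.85539,5.81443) → ×s → (1.77135,5.55107) → (1.77,5.55)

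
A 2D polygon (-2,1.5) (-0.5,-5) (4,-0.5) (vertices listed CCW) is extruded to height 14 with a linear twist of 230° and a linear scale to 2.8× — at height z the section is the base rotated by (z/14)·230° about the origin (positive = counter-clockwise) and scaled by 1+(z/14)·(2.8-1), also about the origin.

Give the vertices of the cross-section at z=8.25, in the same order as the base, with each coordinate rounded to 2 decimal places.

t = z/height = 8.25/14 = 0.589286
s = 1 + (scale-1)·z/height = 1 + (2.8-1)·8.25/14 = 2.060714
θ = twist·z/height = 230°·8.25/14 = 135.5357° = 2.365544 rad
cos θ = -0.713687, sin θ = 0.700465 (intermediates below are computed at full precision and shown rounded to 5 d.p.)
v1: (-2,1.5) → rotate → (0.37668,-2.47146) → ×s → (0.77622,-5.09297) → (0.78,-5.09)
v2: (-0.5,-5) → rotate → (3.85917,3.21820) → ×s → (7.95264,6.63180) → (7.95,6.63)
v3: (4,-0.5) → rotate → (-2.50452,3.15870) → ×s → (-5.16109,6.50918) → (-5.16,6.51)

Cross-section at z=8.25: (0.78,-5.09) (7.95,6.63) (-5.16,6.51)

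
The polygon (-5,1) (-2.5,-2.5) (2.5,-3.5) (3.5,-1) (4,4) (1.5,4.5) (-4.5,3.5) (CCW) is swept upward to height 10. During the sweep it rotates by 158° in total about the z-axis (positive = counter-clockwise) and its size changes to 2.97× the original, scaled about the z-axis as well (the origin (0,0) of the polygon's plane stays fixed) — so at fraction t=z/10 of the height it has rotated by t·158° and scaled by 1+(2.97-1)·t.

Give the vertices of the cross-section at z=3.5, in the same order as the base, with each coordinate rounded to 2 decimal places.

Cross-section at z=3.5: (-6.20,-5.98) (1.07,-5.88) (7.27,0.11) (4.76,3.90) (-1.71,9.40) (-4.81,6.41) (-9.19,-2.88)

t = z/height = 3.5/10 = 0.35
s = 1 + (scale-1)·z/height = 1 + (2.97-1)·3.5/10 = 1.689500
θ = twist·z/height = 158°·3.5/10 = 55.3000° = 0.965167 rad
cos θ = 0.569280, sin θ = 0.822144 (intermediates below are computed at full precision and shown rounded to 5 d.p.)
v1: (-5,1) → rotate → (-3.66854,-3.54144) → ×s → (-6.19800,-5.98326) → (-6.20,-5.98)
v2: (-2.5,-2.5) → rotate → (0.63216,-3.47856) → ×s → (1.06804,-5.87703) → (1.07,-5.88)
v3: (2.5,-3.5) → rotate → (4.30070,0.06288) → ×s → (7.26604,0.10624) → (7.27,0.11)
v4: (3.5,-1) → rotate → (2.81462,2.30822) → ×s → (4.75530,3.89975) → (4.76,3.90)
v5: (4,4) → rotate → (-1.01146,5.56569) → ×s → (-1.70886,9.40324) → (-1.71,9.40)
v6: (1.5,4.5) → rotate → (-2.84573,3.79497) → ×s → (-4.80786,6.41161) → (-4.81,6.41)
v7: (-4.5,3.5) → rotate → (-5.43926,-1.70717) → ×s → (-9.18963,-2.88426) → (-9.19,-2.88)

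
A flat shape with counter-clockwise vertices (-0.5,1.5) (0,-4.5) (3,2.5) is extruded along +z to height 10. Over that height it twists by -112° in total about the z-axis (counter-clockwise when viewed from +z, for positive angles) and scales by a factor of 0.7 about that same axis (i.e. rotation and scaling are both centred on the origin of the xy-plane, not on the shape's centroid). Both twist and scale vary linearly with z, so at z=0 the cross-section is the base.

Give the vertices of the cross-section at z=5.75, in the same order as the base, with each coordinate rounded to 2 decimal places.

Cross-section at z=5.75: (0.94,0.91) (-3.36,-1.61) (2.94,-1.34)

t = z/height = 5.75/10 = 0.575
s = 1 + (scale-1)·z/height = 1 + (0.7-1)·5.75/10 = 0.827500
θ = twist·z/height = -112°·5.75/10 = -64.4000° = -1.123992 rad
cos θ = 0.432086, sin θ = -0.901833 (intermediates below are computed at full precision and shown rounded to 5 d.p.)
v1: (-0.5,1.5) → rotate → (1.13671,1.09904) → ×s → (0.94062,0.90946) → (0.94,0.91)
v2: (0,-4.5) → rotate → (-4.05825,-1.94439) → ×s → (-3.35820,-1.60898) → (-3.36,-1.61)
v3: (3,2.5) → rotate → (3.55084,-1.62528) → ×s → (2.93832,-1.34492) → (2.94,-1.34)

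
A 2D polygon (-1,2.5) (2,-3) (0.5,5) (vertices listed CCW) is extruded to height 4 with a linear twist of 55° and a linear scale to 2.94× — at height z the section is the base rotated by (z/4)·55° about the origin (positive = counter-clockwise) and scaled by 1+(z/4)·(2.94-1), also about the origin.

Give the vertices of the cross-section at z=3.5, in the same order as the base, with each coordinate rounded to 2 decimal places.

Cross-section at z=3.5: (-6.82,2.49) (9.63,-1.38) (-9.14,10.01)

t = z/height = 3.5/4 = 0.875
s = 1 + (scale-1)·z/height = 1 + (2.94-1)·3.5/4 = 2.697500
θ = twist·z/height = 55°·3.5/4 = 48.1250° = 0.839940 rad
cos θ = 0.667508, sin θ = 0.744603 (intermediates below are computed at full precision and shown rounded to 5 d.p.)
v1: (-1,2.5) → rotate → (-2.52901,0.92417) → ×s → (-6.82202,2.49294) → (-6.82,2.49)
v2: (2,-3) → rotate → (3.56882,-0.51332) → ×s → (9.62690,-1.38467) → (9.63,-1.38)
v3: (0.5,5) → rotate → (-3.38926,3.70984) → ×s → (-9.14253,10.00729) → (-9.14,10.01)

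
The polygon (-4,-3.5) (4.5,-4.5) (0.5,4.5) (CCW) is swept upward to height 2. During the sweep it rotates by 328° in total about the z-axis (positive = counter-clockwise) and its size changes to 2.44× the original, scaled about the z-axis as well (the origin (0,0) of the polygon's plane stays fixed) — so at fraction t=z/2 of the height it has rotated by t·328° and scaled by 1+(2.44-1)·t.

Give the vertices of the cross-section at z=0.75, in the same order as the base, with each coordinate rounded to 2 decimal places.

Cross-section at z=0.75: (7.88,-2.23) (2.04,9.59) (-6.23,-3.13)

t = z/height = 0.75/2 = 0.375
s = 1 + (scale-1)·z/height = 1 + (2.44-1)·0.75/2 = 1.540000
θ = twist·z/height = 328°·0.75/2 = 123.0000° = 2.146755 rad
cos θ = -0.544639, sin θ = 0.838671 (intermediates below are computed at full precision and shown rounded to 5 d.p.)
v1: (-4,-3.5) → rotate → (5.11390,-1.44845) → ×s → (7.87541,-2.23061) → (7.88,-2.23)
v2: (4.5,-4.5) → rotate → (1.32314,6.22489) → ×s → (2.03764,9.58634) → (2.04,9.59)
v3: (0.5,4.5) → rotate → (-4.04634,-2.03154) → ×s → (-6.23136,-3.12857) → (-6.23,-3.13)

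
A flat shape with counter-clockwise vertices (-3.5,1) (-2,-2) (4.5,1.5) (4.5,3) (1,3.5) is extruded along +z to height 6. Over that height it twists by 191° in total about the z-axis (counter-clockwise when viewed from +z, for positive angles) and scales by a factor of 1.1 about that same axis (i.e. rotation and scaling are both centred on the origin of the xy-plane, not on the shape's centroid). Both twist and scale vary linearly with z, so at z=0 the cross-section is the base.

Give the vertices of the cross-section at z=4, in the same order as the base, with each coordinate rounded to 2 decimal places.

t = z/height = 4/6 = 0.666667
s = 1 + (scale-1)·z/height = 1 + (1.1-1)·4/6 = 1.066667
θ = twist·z/height = 191°·4/6 = 127.3333° = 2.222386 rad
cos θ = -0.606451, sin θ = 0.795121 (intermediates below are computed at full precision and shown rounded to 5 d.p.)
v1: (-3.5,1) → rotate → (1.32746,-3.38937) → ×s → (1.41596,-3.61533) → (1.42,-3.62)
v2: (-2,-2) → rotate → (2.80314,-0.37734) → ×s → (2.99002,-0.40250) → (2.99,-0.40)
v3: (4.5,1.5) → rotate → (-3.92171,2.66837) → ×s → (-4.18316,2.84626) → (-4.18,2.85)
v4: (4.5,3) → rotate → (-5.11439,1.75869) → ×s → (-5.45535,1.87594) → (-5.46,1.88)
v5: (1,3.5) → rotate → (-3.38937,-1.32746) → ×s → (-3.61533,-1.41596) → (-3.62,-1.42)

Cross-section at z=4: (1.42,-3.62) (2.99,-0.40) (-4.18,2.85) (-5.46,1.88) (-3.62,-1.42)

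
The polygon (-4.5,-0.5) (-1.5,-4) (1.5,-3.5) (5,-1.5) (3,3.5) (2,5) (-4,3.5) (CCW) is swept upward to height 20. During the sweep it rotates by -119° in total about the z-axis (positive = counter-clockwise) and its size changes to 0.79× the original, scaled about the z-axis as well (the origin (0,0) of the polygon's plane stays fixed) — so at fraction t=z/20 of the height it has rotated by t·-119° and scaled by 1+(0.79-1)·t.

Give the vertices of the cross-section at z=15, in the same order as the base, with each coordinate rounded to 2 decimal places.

Cross-section at z=15: (-0.47,3.79) (-3.39,1.22) (-2.93,-1.30) (-1.21,-4.23) (2.98,-2.49) (4.23,-1.63) (2.90,3.41)

t = z/height = 15/20 = 0.75
s = 1 + (scale-1)·z/height = 1 + (0.79-1)·15/20 = 0.842500
θ = twist·z/height = -119°·15/20 = -89.2500° = -1.557706 rad
cos θ = 0.013090, sin θ = -0.999914 (intermediates below are computed at full precision and shown rounded to 5 d.p.)
v1: (-4.5,-0.5) → rotate → (-0.55886,4.49307) → ×s → (-0.47084,3.78541) → (-0.47,3.79)
v2: (-1.5,-4) → rotate → (-4.01929,1.44751) → ×s → (-3.38625,1.21953) → (-3.39,1.22)
v3: (1.5,-3.5) → rotate → (-3.48007,-1.54569) → ×s → (-2.93196,-1.30224) → (-2.93,-1.30)
v4: (5,-1.5) → rotate → (-1.43442,-5.01921) → ×s → (-1.20850,-4.22868) → (-1.21,-4.23)
v5: (3,3.5) → rotate → (3.53897,-2.95393) → ×s → (2.98158,-2.48869) → (2.98,-2.49)
v6: (2,5) → rotate → (5.02575,-1.93438) → ×s → (4.23420,-1.62972) → (4.23,-1.63)
v7: (-4,3.5) → rotate → (3.44734,4.04547) → ×s → (2.90439,3.40831) → (2.90,3.41)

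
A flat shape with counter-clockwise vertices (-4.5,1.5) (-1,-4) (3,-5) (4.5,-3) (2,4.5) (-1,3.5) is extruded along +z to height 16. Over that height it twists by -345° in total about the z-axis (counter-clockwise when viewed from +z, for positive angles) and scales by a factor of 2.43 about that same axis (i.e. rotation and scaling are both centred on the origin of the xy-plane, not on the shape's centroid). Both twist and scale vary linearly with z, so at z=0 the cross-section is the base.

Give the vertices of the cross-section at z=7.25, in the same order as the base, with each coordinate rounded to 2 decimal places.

t = z/height = 7.25/16 = 0.453125
s = 1 + (scale-1)·z/height = 1 + (2.43-1)·7.25/16 = 1.647969
θ = twist·z/height = -345°·7.25/16 = -156.3281° = -2.728440 rad
cos θ = -0.915860, sin θ = -0.401498 (intermediates below are computed at full precision and shown rounded to 5 d.p.)
v1: (-4.5,1.5) → rotate → (4.72362,0.43295) → ×s → (7.78437,0.71349) → (7.78,0.71)
v2: (-1,-4) → rotate → (-0.69013,4.06494) → ×s → (-1.13732,6.69889) → (-1.14,6.70)
v3: (3,-5) → rotate → (-4.75507,3.37480) → ×s → (-7.83621,5.56157) → (-7.84,5.56)
v4: (4.5,-3) → rotate → (-5.32586,0.94084) → ×s → (-8.77686,1.55047) → (-8.78,1.55)
v5: (2,4.5) → rotate → (-0.02498,-4.92437) → ×s → (-0.04116,-8.11520) → (-0.04,-8.12)
v6: (-1,3.5) → rotate → (2.32110,-2.80401) → ×s → (3.82511,-4.62092) → (3.83,-4.62)

Cross-section at z=7.25: (7.78,0.71) (-1.14,6.70) (-7.84,5.56) (-8.78,1.55) (-0.04,-8.12) (3.83,-4.62)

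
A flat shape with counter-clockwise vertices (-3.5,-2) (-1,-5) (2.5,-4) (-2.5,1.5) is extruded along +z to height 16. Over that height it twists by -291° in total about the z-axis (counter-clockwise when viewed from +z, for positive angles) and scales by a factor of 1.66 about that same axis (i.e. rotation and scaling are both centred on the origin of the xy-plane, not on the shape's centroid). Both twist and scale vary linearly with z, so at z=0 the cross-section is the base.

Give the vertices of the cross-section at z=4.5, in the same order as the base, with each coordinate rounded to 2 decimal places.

Cross-section at z=4.5: (-2.94,3.77) (-6.04,0.33) (-4.27,-3.61) (1.34,3.19)

t = z/height = 4.5/16 = 0.28125
s = 1 + (scale-1)·z/height = 1 + (1.66-1)·4.5/16 = 1.185625
θ = twist·z/height = -291°·4.5/16 = -81.8438° = -1.428443 rad
cos θ = 0.141873, sin θ = -0.989885 (intermediates below are computed at full precision and shown rounded to 5 d.p.)
v1: (-3.5,-2) → rotate → (-2.47633,3.18085) → ×s → (-2.93599,3.77130) → (-2.94,3.77)
v2: (-1,-5) → rotate → (-5.09130,0.28052) → ×s → (-6.03637,0.33259) → (-6.04,0.33)
v3: (2.5,-4) → rotate → (-3.60486,-3.04220) → ×s → (-4.27401,-3.60691) → (-4.27,-3.61)
v4: (-2.5,1.5) → rotate → (1.13014,2.68752) → ×s → (1.33993,3.18639) → (1.34,3.19)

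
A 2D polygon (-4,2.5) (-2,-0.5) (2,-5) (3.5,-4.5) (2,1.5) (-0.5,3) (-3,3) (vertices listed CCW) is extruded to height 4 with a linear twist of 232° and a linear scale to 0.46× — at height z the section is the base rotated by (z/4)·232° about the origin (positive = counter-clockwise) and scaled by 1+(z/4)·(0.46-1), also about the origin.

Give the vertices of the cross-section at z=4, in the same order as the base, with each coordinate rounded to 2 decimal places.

t = z/height = 4/4 = 1
s = 1 + (scale-1)·z/height = 1 + (0.46-1)·4/4 = 0.460000
θ = twist·z/height = 232°·4/4 = 232.0000° = 4.049164 rad
cos θ = -0.615661, sin θ = -0.788011 (intermediates below are computed at full precision and shown rounded to 5 d.p.)
v1: (-4,2.5) → rotate → (4.43267,1.61289) → ×s → (2.03903,0.74193) → (2.04,0.74)
v2: (-2,-0.5) → rotate → (0.83732,1.88385) → ×s → (0.38517,0.86657) → (0.39,0.87)
v3: (2,-5) → rotate → (-5.17138,1.50229) → ×s → (-2.37883,0.69105) → (-2.38,0.69)
v4: (3.5,-4.5) → rotate → (-5.70086,0.01244) → ×s → (-2.62240,0.00572) → (-2.62,0.01)
v5: (2,1.5) → rotate → (-0.04931,-2.49951) → ×s → (-0.02268,-1.14978) → (-0.02,-1.15)
v6: (-0.5,3) → rotate → (2.67186,-1.45298) → ×s → (1.22906,-0.66837) → (1.23,-0.67)
v7: (-3,3) → rotate → (4.21102,0.51705) → ×s → (1.93707,0.23784) → (1.94,0.24)

Cross-section at z=4: (2.04,0.74) (0.39,0.87) (-2.38,0.69) (-2.62,0.01) (-0.02,-1.15) (1.23,-0.67) (1.94,0.24)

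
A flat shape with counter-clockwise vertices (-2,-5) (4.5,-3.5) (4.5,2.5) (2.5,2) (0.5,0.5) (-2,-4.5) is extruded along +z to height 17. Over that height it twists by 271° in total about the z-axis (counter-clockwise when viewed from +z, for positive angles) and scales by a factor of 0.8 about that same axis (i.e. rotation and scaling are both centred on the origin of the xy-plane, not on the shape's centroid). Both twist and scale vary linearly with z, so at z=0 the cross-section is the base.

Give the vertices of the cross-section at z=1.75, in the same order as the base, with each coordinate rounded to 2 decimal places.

t = z/height = 1.75/17 = 0.102941
s = 1 + (scale-1)·z/height = 1 + (0.8-1)·1.75/17 = 0.979412
θ = twist·z/height = 271°·1.75/17 = 27.8971° = 0.486896 rad
cos θ = 0.883790, sin θ = 0.467884 (intermediates below are computed at full precision and shown rounded to 5 d.p.)
v1: (-2,-5) → rotate → (0.57184,-5.35472) → ×s → (0.56007,-5.24447) → (0.56,-5.24)
v2: (4.5,-3.5) → rotate → (5.61465,-0.98778) → ×s → (5.49905,-0.96745) → (5.50,-0.97)
v3: (4.5,2.5) → rotate → (2.80734,4.31495) → ×s → (2.74954,4.22612) → (2.75,4.23)
v4: (2.5,2) → rotate → (1.27371,2.93729) → ×s → (1.24748,2.87682) → (1.25,2.88)
v5: (0.5,0.5) → rotate → (0.20795,0.67584) → ×s → (0.20367,0.66192) → (0.20,0.66)
v6: (-2,-4.5) → rotate → (0.33790,-4.91282) → ×s → (0.33094,-4.81168) → (0.33,-4.81)

Cross-section at z=1.75: (0.56,-5.24) (5.50,-0.97) (2.75,4.23) (1.25,2.88) (0.20,0.66) (0.33,-4.81)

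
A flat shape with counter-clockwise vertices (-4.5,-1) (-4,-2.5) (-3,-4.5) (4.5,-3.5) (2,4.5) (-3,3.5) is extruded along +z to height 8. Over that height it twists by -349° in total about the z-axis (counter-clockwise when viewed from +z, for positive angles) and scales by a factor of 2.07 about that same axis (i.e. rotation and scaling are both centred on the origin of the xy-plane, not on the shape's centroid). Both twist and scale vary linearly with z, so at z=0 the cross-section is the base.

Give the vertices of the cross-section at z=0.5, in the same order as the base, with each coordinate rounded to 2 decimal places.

Cross-section at z=0.5: (-4.85,0.79) (-4.95,-0.89) (-4.76,-3.27) (3.07,-5.25) (3.76,3.66) (-1.58,4.66)

t = z/height = 0.5/8 = 0.0625
s = 1 + (scale-1)·z/height = 1 + (2.07-1)·0.5/8 = 1.066875
θ = twist·z/height = -349°·0.5/8 = -21.8125° = -0.380700 rad
cos θ = 0.928405, sin θ = -0.371570 (intermediates below are computed at full precision and shown rounded to 5 d.p.)
v1: (-4.5,-1) → rotate → (-4.54939,0.74366) → ×s → (-4.85363,0.79339) → (-4.85,0.79)
v2: (-4,-2.5) → rotate → (-4.64255,-0.83473) → ×s → (-4.95302,-0.89055) → (-4.95,-0.89)
v3: (-3,-4.5) → rotate → (-4.45728,-3.06311) → ×s → (-4.75536,-3.26796) → (-4.76,-3.27)
v4: (4.5,-3.5) → rotate → (2.87733,-4.92148) → ×s → (3.06975,-5.25061) → (3.07,-5.25)
v5: (2,4.5) → rotate → (3.52888,3.43468) → ×s → (3.76487,3.66438) → (3.76,3.66)
v6: (-3,3.5) → rotate → (-1.48472,4.36413) → ×s → (-1.58401,4.65598) → (-1.58,4.66)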